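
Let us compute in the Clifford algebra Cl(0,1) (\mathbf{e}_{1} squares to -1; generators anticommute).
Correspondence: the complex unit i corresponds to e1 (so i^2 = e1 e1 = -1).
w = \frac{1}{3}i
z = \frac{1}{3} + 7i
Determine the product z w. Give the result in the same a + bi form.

In blades: z = \frac{1}{3} + 7 e_{1}, w = \frac{1}{3} e_{1}.
Distribute z over w term by term (generator squares from the signature, products reordered to ascending indices): (\frac{1}{3})*w = \frac{1}{9} e_{1}; (7 e_{1})*w = -\frac{7}{3}.
Sum: -\frac{7}{3} + \frac{1}{9} e_{1}; translating back through the correspondence:
Answer: -\frac{7}{3} + \frac{1}{9}i


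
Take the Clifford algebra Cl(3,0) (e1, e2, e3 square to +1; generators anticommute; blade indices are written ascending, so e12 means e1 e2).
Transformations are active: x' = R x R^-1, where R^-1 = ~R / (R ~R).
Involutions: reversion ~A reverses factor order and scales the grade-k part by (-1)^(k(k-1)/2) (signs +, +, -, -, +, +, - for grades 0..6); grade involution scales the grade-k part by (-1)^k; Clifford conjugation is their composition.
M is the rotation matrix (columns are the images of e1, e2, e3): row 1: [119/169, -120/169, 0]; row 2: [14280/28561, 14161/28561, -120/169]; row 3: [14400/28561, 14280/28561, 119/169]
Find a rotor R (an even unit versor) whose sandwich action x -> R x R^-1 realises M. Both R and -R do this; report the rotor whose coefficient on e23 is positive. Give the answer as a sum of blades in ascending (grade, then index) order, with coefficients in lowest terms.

Method: write R = a + b12*e12 + b13*e13 + b23*e23 with a^2 + b12^2 + b13^2 + b23^2 = 1 (so R^-1 = ~R). Expanding the columns R e_j ~R gives tr M = 4a^2 - 1 and, from the antisymmetric part, M21 - M12 = -4a*b12, M13 - M31 = 4a*b13, M32 - M23 = -4a*b23.
Here tr M = 54383/28561, so a^2 = (1 + tr M)/4 = 20736/28561 and a = ±144/169. Taking a = 144/169: M21 - M12 = 34560/28561, M13 - M31 = -14400/28561, M32 - M23 = 34560/28561, giving b12 = -60/169, b13 = -25/169, b23 = -60/169, i.e. R = 144/169 - 60/169*e12 - 25/169*e13 - 60/169*e23.
Its e23 coefficient is negative, so report the other preimage -R.
Answer: -144/169 + 60/169*e12 + 25/169*e13 + 60/169*e23. Recall the cover is two-to-one: with M of trace 54383/28561, both preimages act alike, and the stated e23 sign chooses the sheet.


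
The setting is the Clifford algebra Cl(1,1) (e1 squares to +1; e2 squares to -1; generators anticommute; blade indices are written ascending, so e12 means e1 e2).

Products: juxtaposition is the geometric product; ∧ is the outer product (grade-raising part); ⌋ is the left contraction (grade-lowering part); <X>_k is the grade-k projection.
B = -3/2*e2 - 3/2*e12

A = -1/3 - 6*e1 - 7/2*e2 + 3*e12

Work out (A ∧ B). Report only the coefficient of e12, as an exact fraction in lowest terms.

step 1: 1/2*e2 + 19/2*e12
Answer: 19/2


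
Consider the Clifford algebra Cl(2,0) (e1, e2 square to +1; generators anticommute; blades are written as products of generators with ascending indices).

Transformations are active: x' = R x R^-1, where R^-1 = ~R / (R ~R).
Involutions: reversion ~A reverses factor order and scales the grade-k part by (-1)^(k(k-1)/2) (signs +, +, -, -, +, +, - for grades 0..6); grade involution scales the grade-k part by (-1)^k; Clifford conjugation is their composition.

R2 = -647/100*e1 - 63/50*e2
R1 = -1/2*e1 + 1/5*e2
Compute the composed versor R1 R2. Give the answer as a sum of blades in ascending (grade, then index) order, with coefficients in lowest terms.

Distribute over the terms of R1 (each basis-blade product reordered to ascending indices, repeated generators contracted through their squares):
(-1/2*e1) R2 = 647/200 + 63/100*e1 e2
(1/5*e2) R2 = -63/250 + 647/500*e1 e2
Summing the partial products and collecting blades:
Answer: 2983/1000 + 481/250*e1 e2


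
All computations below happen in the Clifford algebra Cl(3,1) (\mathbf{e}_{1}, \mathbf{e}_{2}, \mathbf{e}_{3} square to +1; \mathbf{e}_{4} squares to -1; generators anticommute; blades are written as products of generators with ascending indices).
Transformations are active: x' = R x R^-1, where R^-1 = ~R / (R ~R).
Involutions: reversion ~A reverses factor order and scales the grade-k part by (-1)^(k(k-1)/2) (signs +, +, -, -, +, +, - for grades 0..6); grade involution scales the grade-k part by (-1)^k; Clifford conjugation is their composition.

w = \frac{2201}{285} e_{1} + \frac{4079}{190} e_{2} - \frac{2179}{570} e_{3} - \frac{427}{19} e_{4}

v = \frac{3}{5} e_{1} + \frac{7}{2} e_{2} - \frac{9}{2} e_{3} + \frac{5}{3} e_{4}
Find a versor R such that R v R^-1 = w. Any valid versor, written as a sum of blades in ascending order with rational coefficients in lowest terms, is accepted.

Take R = v + w = \frac{2372}{285} e_{1} + \frac{2372}{95} e_{2} - \frac{2372}{285} e_{3} - \frac{1186}{57} e_{4}. Because q(v) = q(w) = \frac{13537}{450}, conjugation by R sends v exactly to w.
Answer: \frac{2372}{285} e_{1} + \frac{2372}{95} e_{2} - \frac{2372}{285} e_{3} - \frac{1186}{57} e_{4}


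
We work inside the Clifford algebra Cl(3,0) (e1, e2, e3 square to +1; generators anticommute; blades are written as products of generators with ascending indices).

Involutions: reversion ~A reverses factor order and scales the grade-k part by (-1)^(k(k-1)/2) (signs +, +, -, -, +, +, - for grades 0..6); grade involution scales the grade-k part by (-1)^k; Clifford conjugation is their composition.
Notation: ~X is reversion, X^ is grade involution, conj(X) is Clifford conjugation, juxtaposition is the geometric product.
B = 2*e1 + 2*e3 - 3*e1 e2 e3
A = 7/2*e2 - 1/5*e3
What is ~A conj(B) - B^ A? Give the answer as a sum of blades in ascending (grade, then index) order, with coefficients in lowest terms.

first term: 2/5 + 38/5*e1 e2 + 101/10*e1 e3 - 7*e2 e3
second term: 2/5 - 38/5*e1 e2 - 101/10*e1 e3 + 7*e2 e3
Answer: 76/5*e1 e2 + 101/5*e1 e3 - 14*e2 e3


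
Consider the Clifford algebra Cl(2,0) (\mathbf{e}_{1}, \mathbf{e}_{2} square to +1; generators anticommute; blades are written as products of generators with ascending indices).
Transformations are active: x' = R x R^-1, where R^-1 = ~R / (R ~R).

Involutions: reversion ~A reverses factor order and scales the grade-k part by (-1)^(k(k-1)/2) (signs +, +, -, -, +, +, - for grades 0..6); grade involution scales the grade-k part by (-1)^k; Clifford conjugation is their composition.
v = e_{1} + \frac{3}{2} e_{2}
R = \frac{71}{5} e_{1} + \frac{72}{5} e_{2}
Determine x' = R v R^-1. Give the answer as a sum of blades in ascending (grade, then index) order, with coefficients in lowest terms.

~R = \frac{71}{5} e_{1} + \frac{72}{5} e_{2}, and R ~R = 409, so R^-1 = ~R / (409).
R v = \frac{179}{5} + \frac{69}{10} e_{1} e_{2}
Answer: \frac{15193}{10225} e_{1} + \frac{20877}{20450} e_{2}


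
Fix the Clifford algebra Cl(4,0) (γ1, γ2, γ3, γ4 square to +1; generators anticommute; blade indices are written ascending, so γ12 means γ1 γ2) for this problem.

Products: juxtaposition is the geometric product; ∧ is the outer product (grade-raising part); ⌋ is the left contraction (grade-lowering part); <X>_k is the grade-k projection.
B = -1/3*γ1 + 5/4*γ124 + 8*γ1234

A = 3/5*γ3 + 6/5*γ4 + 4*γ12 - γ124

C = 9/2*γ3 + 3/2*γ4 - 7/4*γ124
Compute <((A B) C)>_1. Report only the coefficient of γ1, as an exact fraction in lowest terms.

step 1: 5/4 + 4/3*γ2 - 8*γ3 - 5*γ4 + 3/2*γ12 + 1/5*γ13 + 2/5*γ14 + 1/3*γ24 - 32*γ34 - 48/5*γ123 + 24/5*γ124 + 3/4*γ1234
step 2: -351/10 + 25/12*γ1 - 1/5*γ2 - 657/16*γ3 + 297/2*γ4 - 109/4*γ12 + 7/3*γ14 + 6*γ23 + 2*γ24 - 63/10*γ34 + 511/8*γ123 - 53/16*γ124 - 3/2*γ134 - 37/20*γ234 - 22*γ1234
step 3: 25/12*γ1 - 1/5*γ2 - 657/16*γ3 + 297/2*γ4
Answer: 25/12


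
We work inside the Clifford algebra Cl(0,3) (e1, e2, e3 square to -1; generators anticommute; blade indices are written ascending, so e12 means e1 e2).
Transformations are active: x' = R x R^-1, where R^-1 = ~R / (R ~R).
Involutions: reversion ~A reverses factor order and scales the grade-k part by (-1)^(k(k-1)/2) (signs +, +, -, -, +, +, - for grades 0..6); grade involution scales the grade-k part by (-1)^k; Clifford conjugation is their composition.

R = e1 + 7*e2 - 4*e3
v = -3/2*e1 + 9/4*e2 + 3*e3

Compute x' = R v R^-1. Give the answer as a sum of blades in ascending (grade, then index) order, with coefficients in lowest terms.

~R = e1 + 7*e2 - 4*e3, and R ~R = -66, so R^-1 = ~R / (-66).
R v = -9/4 + 51/4*e12 - 3*e13 + 30*e23
Answer: 69/44*e1 - 39/22*e2 - 36/11*e3


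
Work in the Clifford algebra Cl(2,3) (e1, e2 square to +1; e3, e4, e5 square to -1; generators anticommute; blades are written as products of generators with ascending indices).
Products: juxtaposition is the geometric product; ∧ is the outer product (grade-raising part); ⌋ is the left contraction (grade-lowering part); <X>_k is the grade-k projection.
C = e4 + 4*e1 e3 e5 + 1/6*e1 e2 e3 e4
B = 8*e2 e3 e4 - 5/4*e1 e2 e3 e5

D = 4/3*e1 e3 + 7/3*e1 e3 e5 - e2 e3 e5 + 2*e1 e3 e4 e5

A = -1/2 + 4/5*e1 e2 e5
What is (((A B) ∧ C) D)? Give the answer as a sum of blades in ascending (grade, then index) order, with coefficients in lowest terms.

step 1: e3 - 4*e2 e3 e4 + 5/8*e1 e2 e3 e5 - 32/5*e1 e3 e4 e5
step 2: e3 e4 - 5/8*e1 e2 e3 e4 e5
step 3: -5/4*e2 + 17/24*e1 e4 - 2*e1 e5 - 35/24*e2 e4 + 7/3*e1 e4 e5 - 1/6*e2 e4 e5
Answer: -5/4*e2 + 17/24*e1 e4 - 2*e1 e5 - 35/24*e2 e4 + 7/3*e1 e4 e5 - 1/6*e2 e4 e5


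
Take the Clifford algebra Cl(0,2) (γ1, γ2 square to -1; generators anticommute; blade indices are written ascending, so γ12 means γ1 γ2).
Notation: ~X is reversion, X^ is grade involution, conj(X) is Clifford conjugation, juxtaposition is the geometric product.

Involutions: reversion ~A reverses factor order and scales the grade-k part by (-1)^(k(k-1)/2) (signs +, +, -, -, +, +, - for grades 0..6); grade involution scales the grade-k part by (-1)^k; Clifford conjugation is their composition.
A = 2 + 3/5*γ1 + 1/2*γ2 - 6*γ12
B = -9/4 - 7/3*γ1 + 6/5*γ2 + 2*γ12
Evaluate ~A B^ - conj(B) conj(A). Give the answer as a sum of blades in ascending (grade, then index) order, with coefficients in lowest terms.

first term: -173/10 + 691/60*γ1 + 371/40*γ2 - 854/75*γ12
second term: 83/10 - 131/60*γ1 - 563/40*γ2 - 1454/75*γ12
Answer: -128/5 + 137/10*γ1 + 467/20*γ2 + 8*γ12


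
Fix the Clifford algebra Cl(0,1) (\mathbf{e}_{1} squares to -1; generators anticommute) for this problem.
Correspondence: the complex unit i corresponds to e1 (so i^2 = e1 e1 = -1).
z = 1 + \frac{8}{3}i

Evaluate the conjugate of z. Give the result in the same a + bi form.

In blades: z = 1 + \frac{8}{3} e_{1}.
Conjugation here is Clifford conjugation: the scalar is fixed and the grade-1 and grade-2 blades all flip sign, giving 1 - \frac{8}{3} e_{1}; translating back:
Answer: 1 - \frac{8}{3}i


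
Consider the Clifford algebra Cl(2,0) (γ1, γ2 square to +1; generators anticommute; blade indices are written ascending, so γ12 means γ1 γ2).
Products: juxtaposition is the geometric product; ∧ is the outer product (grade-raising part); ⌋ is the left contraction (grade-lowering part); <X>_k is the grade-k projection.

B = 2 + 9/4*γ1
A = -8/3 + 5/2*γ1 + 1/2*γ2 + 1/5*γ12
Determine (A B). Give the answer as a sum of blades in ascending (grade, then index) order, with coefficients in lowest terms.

step 1: 7/24 - γ1 + 11/20*γ2 - 29/40*γ12
Answer: 7/24 - γ1 + 11/20*γ2 - 29/40*γ12


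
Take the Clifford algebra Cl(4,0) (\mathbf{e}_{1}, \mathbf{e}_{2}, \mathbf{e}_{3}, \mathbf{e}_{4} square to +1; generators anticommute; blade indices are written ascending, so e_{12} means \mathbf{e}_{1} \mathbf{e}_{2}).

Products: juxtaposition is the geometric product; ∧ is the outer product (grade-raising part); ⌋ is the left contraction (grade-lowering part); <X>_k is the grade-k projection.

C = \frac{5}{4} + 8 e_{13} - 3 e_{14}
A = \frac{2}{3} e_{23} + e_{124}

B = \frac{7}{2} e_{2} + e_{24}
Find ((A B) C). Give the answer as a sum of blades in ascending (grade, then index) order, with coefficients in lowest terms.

step 1: -e_{1} - \frac{7}{3} e_{3} - \frac{7}{2} e_{14} - \frac{2}{3} e_{34}
step 2: -\frac{21}{2} + \frac{209}{12} e_{1} - \frac{131}{12} e_{3} + 3 e_{4} + 2 e_{13} + \frac{23}{24} e_{14} - \frac{173}{6} e_{34} - 7 e_{134}
Answer: -\frac{21}{2} + \frac{209}{12} e_{1} - \frac{131}{12} e_{3} + 3 e_{4} + 2 e_{13} + \frac{23}{24} e_{14} - \frac{173}{6} e_{34} - 7 e_{134}


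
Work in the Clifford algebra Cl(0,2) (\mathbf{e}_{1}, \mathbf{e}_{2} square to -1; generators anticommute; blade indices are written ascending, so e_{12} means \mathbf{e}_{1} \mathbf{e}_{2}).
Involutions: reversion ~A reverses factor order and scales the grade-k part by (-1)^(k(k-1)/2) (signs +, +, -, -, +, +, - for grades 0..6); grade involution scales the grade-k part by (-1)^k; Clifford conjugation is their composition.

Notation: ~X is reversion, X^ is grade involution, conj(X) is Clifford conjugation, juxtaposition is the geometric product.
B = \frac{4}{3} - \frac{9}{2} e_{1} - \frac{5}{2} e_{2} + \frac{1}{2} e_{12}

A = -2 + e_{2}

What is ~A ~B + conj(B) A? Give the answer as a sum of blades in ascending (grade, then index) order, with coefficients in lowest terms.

first term: -\frac{1}{6} + \frac{17}{2} e_{1} + \frac{19}{3} e_{2} + \frac{11}{2} e_{12}
second term: -\frac{31}{6} - \frac{17}{2} e_{1} - \frac{11}{3} e_{2} + \frac{11}{2} e_{12}
Answer: -\frac{16}{3} + \frac{8}{3} e_{2} + 11 e_{12}


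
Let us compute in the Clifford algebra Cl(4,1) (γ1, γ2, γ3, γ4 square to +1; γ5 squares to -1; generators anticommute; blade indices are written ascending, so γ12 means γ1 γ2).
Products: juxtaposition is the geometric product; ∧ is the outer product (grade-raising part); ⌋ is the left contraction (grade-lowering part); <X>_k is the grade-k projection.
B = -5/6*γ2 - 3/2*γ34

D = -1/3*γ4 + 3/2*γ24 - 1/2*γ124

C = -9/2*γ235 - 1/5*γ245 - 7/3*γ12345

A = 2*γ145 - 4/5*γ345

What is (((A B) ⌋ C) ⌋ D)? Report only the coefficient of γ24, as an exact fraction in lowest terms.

step 1: -6/5*γ5 + 3*γ135 - 5/3*γ1245 - 2/3*γ2345
step 2: -14/9*γ1 - 35/9*γ3 - 27/5*γ23 + 169/25*γ24 - 14/5*γ1234
step 3: -507/50 + 169/50*γ1 + 7/9*γ24
Answer: 7/9


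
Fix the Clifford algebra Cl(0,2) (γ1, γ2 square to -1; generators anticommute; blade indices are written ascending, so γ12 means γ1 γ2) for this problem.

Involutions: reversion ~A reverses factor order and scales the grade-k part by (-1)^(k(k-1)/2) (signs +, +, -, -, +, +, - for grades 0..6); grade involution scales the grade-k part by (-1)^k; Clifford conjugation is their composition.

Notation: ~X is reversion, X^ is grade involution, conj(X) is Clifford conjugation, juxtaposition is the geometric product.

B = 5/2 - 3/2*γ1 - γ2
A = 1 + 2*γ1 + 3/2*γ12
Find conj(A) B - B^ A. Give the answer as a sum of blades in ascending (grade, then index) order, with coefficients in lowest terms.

first term: -1/2 - 8*γ1 + 5/4*γ2 - 7/4*γ12
second term: -1/2 + 8*γ1 - 5/4*γ2 + 7/4*γ12
Answer: -16*γ1 + 5/2*γ2 - 7/2*γ12


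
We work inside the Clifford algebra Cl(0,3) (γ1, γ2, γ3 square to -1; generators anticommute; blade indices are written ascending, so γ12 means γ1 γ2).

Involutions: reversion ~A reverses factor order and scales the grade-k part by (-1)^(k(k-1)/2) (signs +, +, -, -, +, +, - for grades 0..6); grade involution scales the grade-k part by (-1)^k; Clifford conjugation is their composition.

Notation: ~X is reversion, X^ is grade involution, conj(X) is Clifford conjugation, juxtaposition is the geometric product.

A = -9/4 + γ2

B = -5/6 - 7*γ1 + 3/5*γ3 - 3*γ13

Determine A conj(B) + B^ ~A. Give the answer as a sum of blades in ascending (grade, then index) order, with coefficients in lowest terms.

first term: 15/8 - 63/4*γ1 - 5/6*γ2 + 27/20*γ3 - 7*γ12 - 27/4*γ13 - 3/5*γ23 - 3*γ123
second term: 15/8 - 63/4*γ1 - 5/6*γ2 + 27/20*γ3 + 7*γ12 + 27/4*γ13 + 3/5*γ23 + 3*γ123
Answer: 15/4 - 63/2*γ1 - 5/3*γ2 + 27/10*γ3


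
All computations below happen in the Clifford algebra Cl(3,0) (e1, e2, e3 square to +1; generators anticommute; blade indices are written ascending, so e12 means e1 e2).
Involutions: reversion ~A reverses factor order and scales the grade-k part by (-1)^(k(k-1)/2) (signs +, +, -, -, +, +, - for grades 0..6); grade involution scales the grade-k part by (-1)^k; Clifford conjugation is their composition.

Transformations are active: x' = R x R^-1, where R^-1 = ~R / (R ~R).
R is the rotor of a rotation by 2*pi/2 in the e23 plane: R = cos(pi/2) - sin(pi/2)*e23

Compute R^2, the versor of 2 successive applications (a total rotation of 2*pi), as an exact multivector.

Rotor phase runs at HALF the rotation angle; powers of one rotor simply add phase, so after 2 steps in e23 the phase is 2*pi/2 = pi and R^2 = cos(pi) - sin(pi)*e23.
cos(pi) = -1 and sin(pi) = 0, so R^2 = -1. The total rotation 2*pi is 1 full turn, so every vector returns to itself, yet the rotor is -1, on the OTHER sheet of the double cover (an odd number of 2*pi turns).
Answer: -1


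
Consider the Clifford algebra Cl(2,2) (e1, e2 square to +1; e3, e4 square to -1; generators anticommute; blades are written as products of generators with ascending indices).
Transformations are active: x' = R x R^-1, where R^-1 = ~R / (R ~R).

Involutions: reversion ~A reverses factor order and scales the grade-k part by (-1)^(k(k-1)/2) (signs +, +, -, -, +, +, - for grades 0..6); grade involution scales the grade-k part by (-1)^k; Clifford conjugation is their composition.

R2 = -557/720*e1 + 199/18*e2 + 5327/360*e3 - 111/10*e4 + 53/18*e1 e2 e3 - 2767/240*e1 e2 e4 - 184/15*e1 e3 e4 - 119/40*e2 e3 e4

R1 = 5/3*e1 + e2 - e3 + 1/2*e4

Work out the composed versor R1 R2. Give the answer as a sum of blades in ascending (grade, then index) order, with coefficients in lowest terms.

Distribute over the terms of R1 (each basis-blade product reordered to ascending indices, repeated generators contracted through their squares):
(5/3*e1) R2 = -557/432 + 995/54*e1 e2 + 5327/216*e1 e3 - 37/2*e1 e4 + 265/54*e2 e3 - 2767/144*e2 e4 - 184/9*e3 e4 - 119/24*e1 e2 e3 e4
(e2) R2 = 199/18 + 557/720*e1 e2 - 53/18*e1 e3 + 2767/240*e1 e4 + 5327/360*e2 e3 - 111/10*e2 e4 - 119/40*e3 e4 + 184/15*e1 e2 e3 e4
(-e3) R2 = 5327/360 + 53/18*e1 e2 - 557/720*e1 e3 + 184/15*e1 e4 + 199/18*e2 e3 + 119/40*e2 e4 + 111/10*e3 e4 + 2767/240*e1 e2 e3 e4
(1/2*e4) R2 = 111/20 + 2767/480*e1 e2 + 92/15*e1 e3 + 557/1440*e1 e4 + 119/80*e2 e3 - 199/36*e2 e4 - 5327/720*e3 e4 - 53/36*e1 e2 e3 e4
Summing the partial products and collecting blades:
Answer: 13009/432 + 24113/864*e1 e2 + 58487/2160*e1 e3 + 8183/1440*e1 e4 + 13931/432*e2 e3 - 4733/144*e2 e4 - 14197/720*e3 e4 + 12503/720*e1 e2 e3 e4


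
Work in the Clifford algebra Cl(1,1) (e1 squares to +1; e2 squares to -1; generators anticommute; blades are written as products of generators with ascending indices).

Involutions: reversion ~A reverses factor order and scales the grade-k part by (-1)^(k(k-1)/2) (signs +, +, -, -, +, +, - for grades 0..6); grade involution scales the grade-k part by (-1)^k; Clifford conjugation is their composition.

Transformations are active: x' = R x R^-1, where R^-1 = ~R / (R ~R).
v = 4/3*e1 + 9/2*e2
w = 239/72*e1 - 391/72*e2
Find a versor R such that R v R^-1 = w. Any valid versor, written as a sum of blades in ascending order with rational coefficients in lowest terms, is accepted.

R = v + w = 335/72*e1 - 67/72*e2 works: the equal norms (-665/36) guarantee its sandwich swaps v into w.
Answer: 335/72*e1 - 67/72*e2


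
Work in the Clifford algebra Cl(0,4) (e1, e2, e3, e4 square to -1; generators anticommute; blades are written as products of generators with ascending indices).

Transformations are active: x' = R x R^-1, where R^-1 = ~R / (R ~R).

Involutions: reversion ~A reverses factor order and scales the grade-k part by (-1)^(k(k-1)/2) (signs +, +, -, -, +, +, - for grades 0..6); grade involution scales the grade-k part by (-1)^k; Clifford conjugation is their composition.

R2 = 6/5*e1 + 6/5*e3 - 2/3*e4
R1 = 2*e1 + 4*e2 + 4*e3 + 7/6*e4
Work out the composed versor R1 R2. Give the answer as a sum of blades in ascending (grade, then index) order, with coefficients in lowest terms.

Distribute over the terms of R2 (each basis-blade product reordered to ascending indices, repeated generators contracted through their squares):
R1 (6/5*e1) = -12/5 - 24/5*e1 e2 - 24/5*e1 e3 - 7/5*e1 e4
R1 (6/5*e3) = -24/5 + 12/5*e1 e3 + 24/5*e2 e3 - 7/5*e3 e4
R1 (-2/3*e4) = 7/9 - 4/3*e1 e4 - 8/3*e2 e4 - 8/3*e3 e4
Summing the partial products and collecting blades:
Answer: -289/45 - 24/5*e1 e2 - 12/5*e1 e3 - 41/15*e1 e4 + 24/5*e2 e3 - 8/3*e2 e4 - 61/15*e3 e4


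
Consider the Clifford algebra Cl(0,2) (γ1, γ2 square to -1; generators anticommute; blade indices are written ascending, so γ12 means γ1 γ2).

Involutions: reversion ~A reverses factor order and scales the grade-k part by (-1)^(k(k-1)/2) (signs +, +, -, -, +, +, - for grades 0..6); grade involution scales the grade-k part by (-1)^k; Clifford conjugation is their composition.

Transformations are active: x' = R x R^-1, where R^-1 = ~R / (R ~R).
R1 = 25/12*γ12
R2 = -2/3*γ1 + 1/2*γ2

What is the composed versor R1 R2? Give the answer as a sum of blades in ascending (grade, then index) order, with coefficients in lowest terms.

Distribute over the terms of R1 (each basis-blade product reordered to ascending indices, repeated generators contracted through their squares):
(25/12*γ12) R2 = -25/24*γ1 - 25/18*γ2
Answer: -25/24*γ1 - 25/18*γ2


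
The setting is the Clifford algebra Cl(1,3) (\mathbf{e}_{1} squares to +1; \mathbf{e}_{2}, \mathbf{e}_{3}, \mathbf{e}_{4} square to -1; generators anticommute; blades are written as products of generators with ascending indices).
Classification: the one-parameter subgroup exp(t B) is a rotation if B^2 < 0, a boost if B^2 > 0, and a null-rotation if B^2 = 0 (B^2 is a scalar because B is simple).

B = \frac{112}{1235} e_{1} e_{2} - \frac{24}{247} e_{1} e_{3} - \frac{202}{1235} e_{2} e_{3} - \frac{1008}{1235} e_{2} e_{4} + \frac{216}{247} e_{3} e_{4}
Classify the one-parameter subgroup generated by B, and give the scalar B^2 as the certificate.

B^2 term by term: the squares give (\frac{112}{1235})^2*(e_{1} e_{2})^2 + (-\frac{24}{247})^2*(e_{1} e_{3})^2 + (-\frac{202}{1235})^2*(e_{2} e_{3})^2 + (-\frac{1008}{1235})^2*(e_{2} e_{4})^2 + (\frac{216}{247})^2*(e_{3} e_{4})^2 = \frac{12544}{1525225}*(+1) + \frac{576}{61009}*(+1) + \frac{40804}{1525225}*(-1) + \frac{1016064}{1525225}*(-1) + \frac{46656}{61009}*(-1) = -\frac{36}{25} (each basis 2-blade squares to minus the product of its generators' squares); cross terms between blades sharing an index anticommute and cancel; the commuting (index-disjoint) pairs give grade-4 terms 2*c*c'*(blade product), which cancel blade by blade — e_{1} e_{2} e_{3} e_{4}: \frac{48384}{305045} - \frac{48384}{305045} = 0 — confirming B is simple. So B^2 = -\frac{36}{25}.
Answer: rotation, certificate B^2 = -\frac{36}{25}. Certificate logic: -\frac{36}{25} is a conjugation-invariant scalar, so its sign fixes rotation versus boost versus null-rotation outright.


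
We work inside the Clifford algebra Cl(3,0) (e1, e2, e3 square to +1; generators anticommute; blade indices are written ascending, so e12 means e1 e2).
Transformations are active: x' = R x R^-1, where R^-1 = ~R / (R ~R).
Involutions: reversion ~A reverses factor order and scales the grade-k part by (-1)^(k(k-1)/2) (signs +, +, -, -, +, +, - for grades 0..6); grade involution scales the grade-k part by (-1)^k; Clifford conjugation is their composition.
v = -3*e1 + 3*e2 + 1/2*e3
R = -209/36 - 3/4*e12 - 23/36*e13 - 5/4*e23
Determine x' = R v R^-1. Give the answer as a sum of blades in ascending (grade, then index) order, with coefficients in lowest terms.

~R = -209/36 + 3/4*e12 + 23/36*e13 + 5/4*e23, and R ~R = 11741/324, so R^-1 = ~R / (11741/324).
R v = 1069/72*e1 - 487/24*e2 - 77/72*e3 + 127/24*e123
Answer: -49837/23482*e1 + 43305/11741*e2 - 4419/11741*e3


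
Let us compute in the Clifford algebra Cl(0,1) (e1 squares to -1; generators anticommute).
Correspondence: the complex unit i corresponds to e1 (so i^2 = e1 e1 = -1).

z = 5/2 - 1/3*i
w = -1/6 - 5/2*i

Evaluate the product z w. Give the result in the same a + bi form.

In blades: z = 5/2 - 1/3*e1, w = -1/6 - 5/2*e1.
Distribute z over w term by term (generator squares from the signature, products reordered to ascending indices): (5/2)*w = -5/12 - 25/4*e1; (-1/3*e1)*w = -5/6 + 1/18*e1.
Sum: -5/4 - 223/36*e1; translating back through the correspondence:
Answer: -5/4 - 223/36*i


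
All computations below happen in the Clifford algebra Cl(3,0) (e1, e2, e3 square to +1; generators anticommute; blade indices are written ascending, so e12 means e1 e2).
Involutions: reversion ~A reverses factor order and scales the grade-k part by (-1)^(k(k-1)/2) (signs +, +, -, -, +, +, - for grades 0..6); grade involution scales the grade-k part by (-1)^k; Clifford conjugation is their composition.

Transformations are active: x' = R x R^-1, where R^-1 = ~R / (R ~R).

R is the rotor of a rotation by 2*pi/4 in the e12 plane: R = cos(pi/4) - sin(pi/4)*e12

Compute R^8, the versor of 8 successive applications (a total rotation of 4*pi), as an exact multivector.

Because a rotor carries half the rotation angle, composing 8 copies of this e12-plane rotor multiplies the phase: 8*(pi/4) = 2*pi, hence R^8 = cos(2*pi) - sin(2*pi)*e12.
cos(2*pi) = 1 and sin(2*pi) = 0, so R^8 = 1. The total rotation 4*pi is 2 full turns, so every vector returns to itself, yet the rotor is +1, back on the identity sheet (an even number of 2*pi turns).
Answer: 1


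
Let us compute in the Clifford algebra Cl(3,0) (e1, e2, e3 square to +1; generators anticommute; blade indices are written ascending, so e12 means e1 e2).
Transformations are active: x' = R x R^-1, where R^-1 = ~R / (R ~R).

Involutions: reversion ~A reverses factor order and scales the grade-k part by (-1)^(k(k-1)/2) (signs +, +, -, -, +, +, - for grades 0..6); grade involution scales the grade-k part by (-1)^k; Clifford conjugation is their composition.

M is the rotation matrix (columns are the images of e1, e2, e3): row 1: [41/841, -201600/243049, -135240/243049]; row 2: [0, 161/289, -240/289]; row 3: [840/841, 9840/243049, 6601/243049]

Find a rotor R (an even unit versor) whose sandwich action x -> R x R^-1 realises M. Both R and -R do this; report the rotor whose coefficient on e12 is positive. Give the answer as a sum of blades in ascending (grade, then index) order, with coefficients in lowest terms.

Method: write R = a + b12*e12 + b13*e13 + b23*e23 with a^2 + b12^2 + b13^2 + b23^2 = 1 (so R^-1 = ~R). Expanding the columns R e_j ~R gives tr M = 4a^2 - 1 and, from the antisymmetric part, M21 - M12 = -4a*b12, M13 - M31 = 4a*b13, M32 - M23 = -4a*b23.
Here tr M = 153851/243049, so a^2 = (1 + tr M)/4 = 99225/243049 and a = ±315/493. Taking a = 315/493: M21 - M12 = 201600/243049, M13 - M31 = -378000/243049, M32 - M23 = 211680/243049, giving b12 = -160/493, b13 = -300/493, b23 = -168/493, i.e. R = 315/493 - 160/493*e12 - 300/493*e13 - 168/493*e23.
Its e12 coefficient is negative, so report the other preimage -R.
Answer: -315/493 + 160/493*e12 + 300/493*e13 + 168/493*e23. Sheet selection: the two-to-one cover makes ±R indistinguishable at the matrix level (trace 153851/243049), so uniqueness comes from the required sign on e12.


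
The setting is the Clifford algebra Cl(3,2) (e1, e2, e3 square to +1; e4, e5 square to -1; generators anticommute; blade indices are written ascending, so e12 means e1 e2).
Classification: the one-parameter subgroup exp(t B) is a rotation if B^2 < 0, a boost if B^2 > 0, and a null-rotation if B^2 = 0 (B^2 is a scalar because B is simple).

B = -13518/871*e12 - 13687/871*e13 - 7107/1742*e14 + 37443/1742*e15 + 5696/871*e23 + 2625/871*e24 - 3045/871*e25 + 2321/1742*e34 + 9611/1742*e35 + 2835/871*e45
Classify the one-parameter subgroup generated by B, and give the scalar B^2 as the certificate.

B^2 term by term: the squares give (-13518/871)^2*(e12)^2 + (-13687/871)^2*(e13)^2 + (-7107/1742)^2*(e14)^2 + (37443/1742)^2*(e15)^2 + (5696/871)^2*(e23)^2 + (2625/871)^2*(e24)^2 + (-3045/871)^2*(e25)^2 + (2321/1742)^2*(e34)^2 + (9611/1742)^2*(e35)^2 + (2835/871)^2*(e45)^2 = 182736324/758641*(-1) + 187333969/758641*(-1) + 50509449/3034564*(+1) + 1401978249/3034564*(+1) + 32444416/758641*(-1) + 6890625/758641*(+1) + 9272025/758641*(+1) + 5387041/3034564*(+1) + 92371321/3034564*(+1) + 8037225/758641*(-1) = -9 (each basis 2-blade squares to minus the product of its generators' squares); cross terms between blades sharing an index anticommute and cancel; the commuting (index-disjoint) pairs give grade-4 terms 2*c*c'*(blade product), which cancel blade by blade — e1234: -31375278/758641 + 71856750/758641 - 40481472/758641 = 0; e1235: -129921498/758641 - 83353830/758641 + 213275328/758641 = 0; e1245: -76647060/758641 - 21640815/758641 + 98287875/758641 = 0; e1345: -77605290/758641 + 68305377/1517282 + 86905203/1517282 = 0; e2345: 32296320/758641 - 25228875/758641 - 7067445/758641 = 0 — confirming B is simple. So B^2 = -9.
Answer: rotation, certificate B^2 = -9. Check the certificate: B^2 = -9, and that sign is decisive whatever form B takes.


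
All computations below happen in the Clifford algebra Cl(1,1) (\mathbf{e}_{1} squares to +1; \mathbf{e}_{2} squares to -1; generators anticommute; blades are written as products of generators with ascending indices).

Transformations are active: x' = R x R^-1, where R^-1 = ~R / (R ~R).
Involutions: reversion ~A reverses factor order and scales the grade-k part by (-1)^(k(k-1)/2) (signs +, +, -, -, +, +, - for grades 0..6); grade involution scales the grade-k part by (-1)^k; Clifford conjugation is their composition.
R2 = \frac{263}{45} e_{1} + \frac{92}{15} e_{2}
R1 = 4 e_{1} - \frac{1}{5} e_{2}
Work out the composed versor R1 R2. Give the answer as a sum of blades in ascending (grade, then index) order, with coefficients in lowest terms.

Distribute over the terms of R1 (each basis-blade product reordered to ascending indices, repeated generators contracted through their squares):
(4 e_{1}) R2 = \frac{1052}{45} + \frac{368}{15} e_{1} e_{2}
(-\frac{1}{5} e_{2}) R2 = \frac{92}{75} + \frac{263}{225} e_{1} e_{2}
Summing the partial products and collecting blades:
Answer: \frac{5536}{225} + \frac{5783}{225} e_{1} e_{2}


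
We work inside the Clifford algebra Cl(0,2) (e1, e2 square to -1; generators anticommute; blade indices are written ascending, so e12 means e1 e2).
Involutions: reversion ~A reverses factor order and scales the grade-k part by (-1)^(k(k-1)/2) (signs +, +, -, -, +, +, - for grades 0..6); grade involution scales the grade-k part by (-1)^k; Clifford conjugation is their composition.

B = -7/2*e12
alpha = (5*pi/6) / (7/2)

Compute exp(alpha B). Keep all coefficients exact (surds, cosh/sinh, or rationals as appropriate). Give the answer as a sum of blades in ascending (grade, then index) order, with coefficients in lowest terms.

B^2 = (-7/2)^2*(e12)^2 = 49/4*(-1) = -49/4 (a basis 2-blade squares to minus the product of its generators' squares).
B^2 = -49/4 — B^2 < 0, so the exponential closes trigonometrically: l = 7/2, alpha*l = 5*pi/6, so exp(alpha B) = cos(5*pi/6) + (sin(5*pi/6)/(7/2))*B = -sqrt(3)/2 + (1/7)*B.
Answer: -sqrt(3)/2 - 1/2*e12


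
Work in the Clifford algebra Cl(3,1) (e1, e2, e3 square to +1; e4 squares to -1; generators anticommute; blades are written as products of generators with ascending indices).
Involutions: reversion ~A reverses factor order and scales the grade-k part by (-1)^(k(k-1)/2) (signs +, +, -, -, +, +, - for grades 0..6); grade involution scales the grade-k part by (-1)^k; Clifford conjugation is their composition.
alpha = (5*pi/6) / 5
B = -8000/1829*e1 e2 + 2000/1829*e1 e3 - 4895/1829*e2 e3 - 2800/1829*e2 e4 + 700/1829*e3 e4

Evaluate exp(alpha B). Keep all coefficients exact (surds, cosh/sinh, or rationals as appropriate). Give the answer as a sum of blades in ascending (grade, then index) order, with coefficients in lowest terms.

B^2 term by term: the squares give (-8000/1829)^2*(e1 e2)^2 + (2000/1829)^2*(e1 e3)^2 + (-4895/1829)^2*(e2 e3)^2 + (-2800/1829)^2*(e2 e4)^2 + (700/1829)^2*(e3 e4)^2 = 64000000/3345241*(-1) + 4000000/3345241*(-1) + 23961025/3345241*(-1) + 7840000/3345241*(+1) + 490000/3345241*(+1) = -25 (each basis 2-blade squares to minus the product of its generators' squares); cross terms between blades sharing an index anticommute and cancel; the commuting (index-disjoint) pairs give grade-4 terms 2*c*c'*(blade product), which cancel blade by blade — e1 e2 e3 e4: -11200000/3345241 + 11200000/3345241 = 0 — confirming B is simple. So B^2 = -25.
B^2 = -25 — B^2 < 0, so the exponential closes trigonometrically: l = 5, alpha*l = 5*pi/6, so exp(alpha B) = cos(5*pi/6) + (sin(5*pi/6)/5)*B = -sqrt(3)/2 + (1/10)*B.
Answer: -sqrt(3)/2 - 800/1829*e1 e2 + 200/1829*e1 e3 - 979/3658*e2 e3 - 280/1829*e2 e4 + 70/1829*e3 e4


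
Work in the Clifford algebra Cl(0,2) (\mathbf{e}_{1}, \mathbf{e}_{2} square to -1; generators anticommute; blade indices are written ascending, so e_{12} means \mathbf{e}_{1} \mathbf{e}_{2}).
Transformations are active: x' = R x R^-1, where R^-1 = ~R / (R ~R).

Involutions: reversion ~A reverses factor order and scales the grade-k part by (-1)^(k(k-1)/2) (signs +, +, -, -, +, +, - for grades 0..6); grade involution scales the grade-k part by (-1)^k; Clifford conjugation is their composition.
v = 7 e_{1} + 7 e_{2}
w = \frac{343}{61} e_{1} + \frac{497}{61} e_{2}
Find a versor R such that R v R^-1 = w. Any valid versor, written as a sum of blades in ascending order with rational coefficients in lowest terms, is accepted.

A norm check does it: q(v) = q(w) = -98, hence R = v + w = \frac{770}{61} e_{1} + \frac{924}{61} e_{2} realises the map — parallel part kept, (v - w)/2 negated, v carried to w.
Answer: \frac{770}{61} e_{1} + \frac{924}{61} e_{2}


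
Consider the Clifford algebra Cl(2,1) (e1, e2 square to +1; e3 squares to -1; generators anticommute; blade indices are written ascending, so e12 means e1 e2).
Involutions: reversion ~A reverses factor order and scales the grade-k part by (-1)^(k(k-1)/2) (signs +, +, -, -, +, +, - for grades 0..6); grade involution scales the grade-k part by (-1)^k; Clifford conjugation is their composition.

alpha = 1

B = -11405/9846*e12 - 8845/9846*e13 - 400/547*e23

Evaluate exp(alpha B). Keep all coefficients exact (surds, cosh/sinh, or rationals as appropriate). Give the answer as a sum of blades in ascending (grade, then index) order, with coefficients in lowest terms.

B^2 term by term: the squares give (-11405/9846)^2*(e12)^2 + (-8845/9846)^2*(e13)^2 + (-400/547)^2*(e23)^2 = 130074025/96943716*(-1) + 78234025/96943716*(+1) + 160000/299209*(+1) = 0 (each basis 2-blade squares to minus the product of its generators' squares); cross terms between blades sharing an index anticommute and cancel. So B^2 = 0.
B^2 = 0, hence only two terms survive: exp(alpha B) = 1 + alpha B (parabolic case).
Answer: 1 - 11405/9846*e12 - 8845/9846*e13 - 400/547*e23


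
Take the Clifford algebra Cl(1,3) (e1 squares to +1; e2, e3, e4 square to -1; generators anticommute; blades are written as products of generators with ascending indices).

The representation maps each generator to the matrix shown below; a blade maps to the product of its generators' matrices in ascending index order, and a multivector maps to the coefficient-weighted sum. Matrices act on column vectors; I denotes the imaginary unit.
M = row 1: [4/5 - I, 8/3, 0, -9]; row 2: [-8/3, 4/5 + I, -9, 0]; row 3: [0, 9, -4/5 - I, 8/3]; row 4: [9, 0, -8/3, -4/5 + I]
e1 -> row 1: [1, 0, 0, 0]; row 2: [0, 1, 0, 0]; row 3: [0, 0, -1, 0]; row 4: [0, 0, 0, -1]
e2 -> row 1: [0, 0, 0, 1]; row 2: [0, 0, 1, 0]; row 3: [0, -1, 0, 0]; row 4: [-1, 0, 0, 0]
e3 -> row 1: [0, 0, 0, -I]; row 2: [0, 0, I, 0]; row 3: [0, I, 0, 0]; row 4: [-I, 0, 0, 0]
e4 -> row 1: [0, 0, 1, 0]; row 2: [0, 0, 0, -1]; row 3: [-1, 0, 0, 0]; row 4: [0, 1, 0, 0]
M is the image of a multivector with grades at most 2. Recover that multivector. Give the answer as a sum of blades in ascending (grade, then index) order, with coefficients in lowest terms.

Method: the blade images are trace-orthogonal — tr(rho(e_A) rho(e_B)^-1) = 4 if A = B and 0 otherwise — and rho(e_A)^-1 = (e_A)^2 * rho(e_A) with (e_A)^2 = +1 or -1, so the coefficient of e_A in the preimage is (e_A)^2 * tr(M rho(e_A))/4.
Nonzero projections over blades of grade <= 2: e1: (e1)^2 = +1, tr(M rho(e1)) = 16/5, coefficient 4/5; e2: (e2)^2 = -1, tr(M rho(e2)) = 36, coefficient -9; e2 e3: (e2 e3)^2 = -1, tr(M rho(e2 e3)) = -4, coefficient 1; e2 e4: (e2 e4)^2 = -1, tr(M rho(e2 e4)) = -32/3, coefficient 8/3. Every other blade of grade <= 2 projects to 0.
Answer: 4/5*e1 - 9*e2 + e2 e3 + 8/3*e2 e4


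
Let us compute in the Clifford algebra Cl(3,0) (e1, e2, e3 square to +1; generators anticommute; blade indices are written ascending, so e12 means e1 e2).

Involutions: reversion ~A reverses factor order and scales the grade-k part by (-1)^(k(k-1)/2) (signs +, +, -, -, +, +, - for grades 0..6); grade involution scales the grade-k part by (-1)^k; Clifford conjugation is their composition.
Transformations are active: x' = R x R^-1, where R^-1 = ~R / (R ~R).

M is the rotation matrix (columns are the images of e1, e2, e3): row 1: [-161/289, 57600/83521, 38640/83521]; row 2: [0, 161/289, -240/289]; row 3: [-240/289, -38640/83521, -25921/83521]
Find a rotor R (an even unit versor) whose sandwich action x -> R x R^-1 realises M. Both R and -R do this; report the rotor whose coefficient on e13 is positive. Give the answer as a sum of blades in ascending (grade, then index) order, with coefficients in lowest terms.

Method: write R = a + b12*e12 + b13*e13 + b23*e23 with a^2 + b12^2 + b13^2 + b23^2 = 1 (so R^-1 = ~R). Expanding the columns R e_j ~R gives tr M = 4a^2 - 1 and, from the antisymmetric part, M21 - M12 = -4a*b12, M13 - M31 = 4a*b13, M32 - M23 = -4a*b23.
Here tr M = -25921/83521, so a^2 = (1 + tr M)/4 = 14400/83521 and a = ±120/289. Taking a = 120/289: M21 - M12 = -57600/83521, M13 - M31 = 108000/83521, M32 - M23 = 30720/83521, giving b12 = 120/289, b13 = 225/289, b23 = -64/289, i.e. R = 120/289 + 120/289*e12 + 225/289*e13 - 64/289*e23.
Its e13 coefficient is already positive.
Answer: 120/289 + 120/289*e12 + 225/289*e13 - 64/289*e23. Why the constraint matters: R and -R act identically through the sandwich — M has trace -25921/83521 either way — so only the sign condition on e13 picks one of the two preimages.


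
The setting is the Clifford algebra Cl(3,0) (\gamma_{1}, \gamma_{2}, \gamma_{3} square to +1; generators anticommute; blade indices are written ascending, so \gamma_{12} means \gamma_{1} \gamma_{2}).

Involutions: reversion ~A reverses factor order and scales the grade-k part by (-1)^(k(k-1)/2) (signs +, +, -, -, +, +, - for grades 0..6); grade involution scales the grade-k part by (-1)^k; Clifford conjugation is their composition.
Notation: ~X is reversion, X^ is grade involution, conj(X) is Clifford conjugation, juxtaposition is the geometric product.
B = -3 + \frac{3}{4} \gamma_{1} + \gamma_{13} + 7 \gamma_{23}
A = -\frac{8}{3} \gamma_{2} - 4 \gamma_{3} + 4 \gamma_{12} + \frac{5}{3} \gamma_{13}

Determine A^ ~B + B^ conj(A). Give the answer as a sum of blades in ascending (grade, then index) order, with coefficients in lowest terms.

first term: \frac{5}{3} + 4 \gamma_{1} + 17 \gamma_{2} - \frac{383}{12} \gamma_{3} - \frac{7}{3} \gamma_{12} - 36 \gamma_{13} + 4 \gamma_{23} + \frac{8}{3} \gamma_{123}
second term: \frac{5}{3} + 4 \gamma_{1} + 23 \gamma_{2} - \frac{353}{12} \gamma_{3} - \frac{5}{3} \gamma_{12} + 30 \gamma_{13} - 4 \gamma_{23} - \frac{8}{3} \gamma_{123}
Answer: \frac{10}{3} + 8 \gamma_{1} + 40 \gamma_{2} - \frac{184}{3} \gamma_{3} - 4 \gamma_{12} - 6 \gamma_{13}


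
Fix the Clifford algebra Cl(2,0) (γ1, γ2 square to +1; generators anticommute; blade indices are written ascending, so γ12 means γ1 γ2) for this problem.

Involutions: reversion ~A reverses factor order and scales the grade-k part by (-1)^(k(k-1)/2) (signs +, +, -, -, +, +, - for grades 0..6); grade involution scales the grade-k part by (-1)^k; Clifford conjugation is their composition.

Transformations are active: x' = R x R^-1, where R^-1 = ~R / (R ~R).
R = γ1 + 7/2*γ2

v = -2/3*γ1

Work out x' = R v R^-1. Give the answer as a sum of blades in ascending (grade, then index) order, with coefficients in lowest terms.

~R = γ1 + 7/2*γ2, and R ~R = 53/4, so R^-1 = ~R / (53/4).
R v = -2/3 + 7/3*γ12
Answer: 30/53*γ1 - 56/159*γ2
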